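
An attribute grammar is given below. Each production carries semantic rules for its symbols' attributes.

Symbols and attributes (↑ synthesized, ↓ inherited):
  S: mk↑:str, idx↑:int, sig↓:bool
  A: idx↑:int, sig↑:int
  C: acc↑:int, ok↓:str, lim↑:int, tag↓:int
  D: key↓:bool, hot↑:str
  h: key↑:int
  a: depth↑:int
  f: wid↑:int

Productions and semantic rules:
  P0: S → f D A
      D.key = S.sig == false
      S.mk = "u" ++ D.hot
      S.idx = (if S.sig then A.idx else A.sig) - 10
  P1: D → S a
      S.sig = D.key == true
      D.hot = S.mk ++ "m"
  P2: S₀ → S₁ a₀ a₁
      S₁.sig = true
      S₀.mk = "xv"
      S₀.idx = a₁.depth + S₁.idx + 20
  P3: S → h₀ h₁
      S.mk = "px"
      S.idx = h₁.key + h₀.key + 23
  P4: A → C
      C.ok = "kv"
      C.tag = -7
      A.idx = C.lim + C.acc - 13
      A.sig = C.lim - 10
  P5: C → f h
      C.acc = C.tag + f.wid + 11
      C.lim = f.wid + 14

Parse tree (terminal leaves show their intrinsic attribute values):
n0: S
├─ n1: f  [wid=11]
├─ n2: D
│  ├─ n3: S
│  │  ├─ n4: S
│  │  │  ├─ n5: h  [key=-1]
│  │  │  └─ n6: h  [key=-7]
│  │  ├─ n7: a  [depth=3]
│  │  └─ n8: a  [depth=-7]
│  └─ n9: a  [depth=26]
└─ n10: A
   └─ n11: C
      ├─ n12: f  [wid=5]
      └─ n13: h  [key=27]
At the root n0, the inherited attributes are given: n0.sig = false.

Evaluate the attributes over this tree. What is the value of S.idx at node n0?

-1

1. n0.sig = false  [given at root]
2. n1.wid = 11  [terminal]
3. n2.key = true  [S.sig == false]
4. n3.sig = true  [D.key == true]
5. n4.sig = true  [true]
6. n5.key = -1  [terminal]
7. n6.key = -7  [terminal]
8. n4.mk = "px"  ["px"]
9. n4.idx = 15  [h₁.key + h₀.key + 23]
10. n7.depth = 3  [terminal]
11. n8.depth = -7  [terminal]
12. n3.mk = "xv"  ["xv"]
13. n3.idx = 28  [a₁.depth + S₁.idx + 20]
14. n9.depth = 26  [terminal]
15. n2.hot = "xvm"  [S.mk ++ "m"]
16. n11.ok = "kv"  ["kv"]
17. n11.tag = -7  [-7]
18. n12.wid = 5  [terminal]
19. n13.key = 27  [terminal]
20. n11.acc = 9  [C.tag + f.wid + 11]
21. n11.lim = 19  [f.wid + 14]
22. n10.idx = 15  [C.lim + C.acc - 13]
23. n10.sig = 9  [C.lim - 10]
24. n0.mk = "uxvm"  ["u" ++ D.hot]
25. n0.idx = -1  [(if S.sig then A.idx else A.sig) - 10]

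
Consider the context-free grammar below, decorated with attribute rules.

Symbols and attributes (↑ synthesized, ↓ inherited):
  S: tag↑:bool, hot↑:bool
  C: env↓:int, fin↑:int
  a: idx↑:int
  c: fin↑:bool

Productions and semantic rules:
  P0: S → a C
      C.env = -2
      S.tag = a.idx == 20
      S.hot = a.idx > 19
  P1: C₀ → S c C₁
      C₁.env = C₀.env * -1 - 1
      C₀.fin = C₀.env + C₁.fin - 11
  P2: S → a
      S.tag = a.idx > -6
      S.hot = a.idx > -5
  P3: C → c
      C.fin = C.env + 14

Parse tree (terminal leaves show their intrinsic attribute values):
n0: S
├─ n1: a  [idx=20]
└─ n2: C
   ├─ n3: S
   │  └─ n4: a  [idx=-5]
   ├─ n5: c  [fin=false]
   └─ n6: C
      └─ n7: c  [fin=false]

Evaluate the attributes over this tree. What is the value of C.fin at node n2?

1. n1.idx = 20  [terminal]
2. n2.env = -2  [-2]
3. n4.idx = -5  [terminal]
4. n3.tag = true  [a.idx > -6]
5. n3.hot = false  [a.idx > -5]
6. n5.fin = false  [terminal]
7. n6.env = 1  [C₀.env * -1 - 1]
8. n7.fin = false  [terminal]
9. n6.fin = 15  [C.env + 14]
10. n2.fin = 2  [C₀.env + C₁.fin - 11]
11. n0.tag = true  [a.idx == 20]
12. n0.hot = true  [a.idx > 19]

2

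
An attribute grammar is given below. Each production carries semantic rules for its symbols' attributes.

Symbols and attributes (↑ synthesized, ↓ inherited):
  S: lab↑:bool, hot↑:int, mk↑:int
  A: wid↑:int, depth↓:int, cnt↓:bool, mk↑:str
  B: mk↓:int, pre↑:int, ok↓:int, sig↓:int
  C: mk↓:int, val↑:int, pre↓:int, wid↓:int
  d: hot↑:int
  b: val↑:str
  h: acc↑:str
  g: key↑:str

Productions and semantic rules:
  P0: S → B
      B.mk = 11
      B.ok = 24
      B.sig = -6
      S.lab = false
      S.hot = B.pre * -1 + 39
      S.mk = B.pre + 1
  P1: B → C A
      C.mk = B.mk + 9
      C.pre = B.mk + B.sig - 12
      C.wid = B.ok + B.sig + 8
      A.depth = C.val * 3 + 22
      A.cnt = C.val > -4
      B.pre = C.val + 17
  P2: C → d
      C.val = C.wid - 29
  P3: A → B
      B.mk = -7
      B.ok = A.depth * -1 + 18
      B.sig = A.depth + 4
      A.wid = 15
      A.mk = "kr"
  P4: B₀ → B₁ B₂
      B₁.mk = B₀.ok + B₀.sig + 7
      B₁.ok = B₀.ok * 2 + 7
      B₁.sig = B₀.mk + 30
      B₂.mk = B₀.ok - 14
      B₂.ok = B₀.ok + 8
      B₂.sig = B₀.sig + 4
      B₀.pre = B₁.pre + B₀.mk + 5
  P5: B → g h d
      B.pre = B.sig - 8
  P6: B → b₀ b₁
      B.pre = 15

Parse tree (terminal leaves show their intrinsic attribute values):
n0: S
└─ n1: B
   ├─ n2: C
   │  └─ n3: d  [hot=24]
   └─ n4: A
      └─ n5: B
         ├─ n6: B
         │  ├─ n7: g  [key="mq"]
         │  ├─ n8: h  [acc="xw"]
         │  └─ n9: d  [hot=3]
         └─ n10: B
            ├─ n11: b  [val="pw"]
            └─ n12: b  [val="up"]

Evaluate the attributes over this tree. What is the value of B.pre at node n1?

1. n1.mk = 11  [11]
2. n1.ok = 24  [24]
3. n1.sig = -6  [-6]
4. n2.mk = 20  [B.mk + 9]
5. n2.pre = -7  [B.mk + B.sig - 12]
6. n2.wid = 26  [B.ok + B.sig + 8]
7. n3.hot = 24  [terminal]
8. n2.val = -3  [C.wid - 29]
9. n4.depth = 13  [C.val * 3 + 22]
10. n4.cnt = true  [C.val > -4]
11. n5.mk = -7  [-7]
12. n5.ok = 5  [A.depth * -1 + 18]
13. n5.sig = 17  [A.depth + 4]
14. n6.mk = 29  [B₀.ok + B₀.sig + 7]
15. n6.ok = 17  [B₀.ok * 2 + 7]
16. n6.sig = 23  [B₀.mk + 30]
17. n7.key = "mq"  [terminal]
18. n8.acc = "xw"  [terminal]
19. n9.hot = 3  [terminal]
20. n6.pre = 15  [B.sig - 8]
21. n10.mk = -9  [B₀.ok - 14]
22. n10.ok = 13  [B₀.ok + 8]
23. n10.sig = 21  [B₀.sig + 4]
24. n11.val = "pw"  [terminal]
25. n12.val = "up"  [terminal]
26. n10.pre = 15  [15]
27. n5.pre = 13  [B₁.pre + B₀.mk + 5]
28. n4.wid = 15  [15]
29. n4.mk = "kr"  ["kr"]
30. n1.pre = 14  [C.val + 17]
31. n0.lab = false  [false]
32. n0.hot = 25  [B.pre * -1 + 39]
33. n0.mk = 15  [B.pre + 1]

14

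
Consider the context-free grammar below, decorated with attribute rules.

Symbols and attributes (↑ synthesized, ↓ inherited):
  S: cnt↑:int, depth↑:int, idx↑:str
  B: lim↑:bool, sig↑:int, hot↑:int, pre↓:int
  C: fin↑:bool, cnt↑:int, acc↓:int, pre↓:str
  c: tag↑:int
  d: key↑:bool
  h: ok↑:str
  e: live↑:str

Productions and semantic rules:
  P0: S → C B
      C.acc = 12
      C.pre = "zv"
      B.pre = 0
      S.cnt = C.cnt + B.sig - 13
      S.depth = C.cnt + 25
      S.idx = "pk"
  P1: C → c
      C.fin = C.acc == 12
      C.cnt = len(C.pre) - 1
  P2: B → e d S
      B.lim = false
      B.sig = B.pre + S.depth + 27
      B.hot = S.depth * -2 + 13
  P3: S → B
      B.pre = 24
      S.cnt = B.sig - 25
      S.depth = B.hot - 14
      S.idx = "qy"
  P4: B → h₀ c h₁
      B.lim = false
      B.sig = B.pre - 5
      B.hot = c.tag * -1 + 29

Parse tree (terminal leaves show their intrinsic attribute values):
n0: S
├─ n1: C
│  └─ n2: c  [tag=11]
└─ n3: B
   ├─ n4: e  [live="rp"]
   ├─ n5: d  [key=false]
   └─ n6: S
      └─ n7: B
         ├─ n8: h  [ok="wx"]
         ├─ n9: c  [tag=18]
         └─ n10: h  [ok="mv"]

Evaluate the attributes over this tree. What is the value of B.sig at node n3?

24

1. n1.acc = 12  [12]
2. n1.pre = "zv"  ["zv"]
3. n2.tag = 11  [terminal]
4. n1.fin = true  [C.acc == 12]
5. n1.cnt = 1  [len(C.pre) - 1]
6. n3.pre = 0  [0]
7. n4.live = "rp"  [terminal]
8. n5.key = false  [terminal]
9. n7.pre = 24  [24]
10. n8.ok = "wx"  [terminal]
11. n9.tag = 18  [terminal]
12. n10.ok = "mv"  [terminal]
13. n7.lim = false  [false]
14. n7.sig = 19  [B.pre - 5]
15. n7.hot = 11  [c.tag * -1 + 29]
16. n6.cnt = -6  [B.sig - 25]
17. n6.depth = -3  [B.hot - 14]
18. n6.idx = "qy"  ["qy"]
19. n3.lim = false  [false]
20. n3.sig = 24  [B.pre + S.depth + 27]
21. n3.hot = 19  [S.depth * -2 + 13]
22. n0.cnt = 12  [C.cnt + B.sig - 13]
23. n0.depth = 26  [C.cnt + 25]
24. n0.idx = "pk"  ["pk"]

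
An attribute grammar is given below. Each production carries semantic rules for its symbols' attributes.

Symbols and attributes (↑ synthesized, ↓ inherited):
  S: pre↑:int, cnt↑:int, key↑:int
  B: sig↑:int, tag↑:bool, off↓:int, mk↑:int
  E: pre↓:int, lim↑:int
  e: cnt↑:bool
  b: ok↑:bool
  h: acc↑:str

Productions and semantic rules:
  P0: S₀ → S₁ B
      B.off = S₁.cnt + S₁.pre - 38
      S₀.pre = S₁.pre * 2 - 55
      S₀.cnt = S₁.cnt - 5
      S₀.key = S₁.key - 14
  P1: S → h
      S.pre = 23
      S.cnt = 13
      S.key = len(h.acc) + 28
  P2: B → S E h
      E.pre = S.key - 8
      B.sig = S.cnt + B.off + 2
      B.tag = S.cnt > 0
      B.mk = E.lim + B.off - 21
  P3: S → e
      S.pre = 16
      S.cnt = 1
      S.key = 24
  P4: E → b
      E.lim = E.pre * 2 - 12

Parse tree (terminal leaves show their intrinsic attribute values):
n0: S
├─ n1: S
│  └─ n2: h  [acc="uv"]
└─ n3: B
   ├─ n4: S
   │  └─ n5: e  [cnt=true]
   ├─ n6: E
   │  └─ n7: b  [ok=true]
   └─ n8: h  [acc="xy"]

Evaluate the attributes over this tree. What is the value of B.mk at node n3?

-3

1. n2.acc = "uv"  [terminal]
2. n1.pre = 23  [23]
3. n1.cnt = 13  [13]
4. n1.key = 30  [len(h.acc) + 28]
5. n3.off = -2  [S₁.cnt + S₁.pre - 38]
6. n5.cnt = true  [terminal]
7. n4.pre = 16  [16]
8. n4.cnt = 1  [1]
9. n4.key = 24  [24]
10. n6.pre = 16  [S.key - 8]
11. n7.ok = true  [terminal]
12. n6.lim = 20  [E.pre * 2 - 12]
13. n8.acc = "xy"  [terminal]
14. n3.sig = 1  [S.cnt + B.off + 2]
15. n3.tag = true  [S.cnt > 0]
16. n3.mk = -3  [E.lim + B.off - 21]
17. n0.pre = -9  [S₁.pre * 2 - 55]
18. n0.cnt = 8  [S₁.cnt - 5]
19. n0.key = 16  [S₁.key - 14]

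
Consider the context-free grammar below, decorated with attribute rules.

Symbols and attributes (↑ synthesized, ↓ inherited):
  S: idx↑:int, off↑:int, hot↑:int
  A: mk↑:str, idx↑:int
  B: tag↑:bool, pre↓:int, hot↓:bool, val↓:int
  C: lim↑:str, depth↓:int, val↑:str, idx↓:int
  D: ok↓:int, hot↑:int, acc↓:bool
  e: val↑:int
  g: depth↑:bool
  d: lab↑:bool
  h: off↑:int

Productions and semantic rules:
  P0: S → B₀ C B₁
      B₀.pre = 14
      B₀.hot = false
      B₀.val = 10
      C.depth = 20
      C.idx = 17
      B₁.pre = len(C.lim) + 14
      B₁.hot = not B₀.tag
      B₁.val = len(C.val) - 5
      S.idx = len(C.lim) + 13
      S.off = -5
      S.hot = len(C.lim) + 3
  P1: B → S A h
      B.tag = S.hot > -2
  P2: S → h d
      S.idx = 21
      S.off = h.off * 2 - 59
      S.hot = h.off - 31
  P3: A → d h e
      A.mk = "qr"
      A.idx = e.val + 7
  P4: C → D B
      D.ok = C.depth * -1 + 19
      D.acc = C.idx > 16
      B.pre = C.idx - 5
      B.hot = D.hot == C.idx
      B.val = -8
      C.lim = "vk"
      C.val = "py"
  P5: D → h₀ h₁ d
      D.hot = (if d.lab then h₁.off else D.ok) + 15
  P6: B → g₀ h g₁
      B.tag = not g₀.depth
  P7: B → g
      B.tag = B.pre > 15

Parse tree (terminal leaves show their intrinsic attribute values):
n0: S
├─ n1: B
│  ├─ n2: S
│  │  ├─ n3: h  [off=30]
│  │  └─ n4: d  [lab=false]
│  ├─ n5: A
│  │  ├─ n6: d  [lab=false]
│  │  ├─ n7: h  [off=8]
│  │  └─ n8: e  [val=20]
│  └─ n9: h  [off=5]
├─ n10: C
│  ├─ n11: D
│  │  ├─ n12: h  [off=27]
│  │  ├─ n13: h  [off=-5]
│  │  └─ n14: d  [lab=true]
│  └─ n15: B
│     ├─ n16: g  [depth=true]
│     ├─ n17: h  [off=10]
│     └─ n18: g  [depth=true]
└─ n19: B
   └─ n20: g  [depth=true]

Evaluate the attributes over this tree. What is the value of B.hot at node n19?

false

1. n1.pre = 14  [14]
2. n1.hot = false  [false]
3. n1.val = 10  [10]
4. n3.off = 30  [terminal]
5. n4.lab = false  [terminal]
6. n2.idx = 21  [21]
7. n2.off = 1  [h.off * 2 - 59]
8. n2.hot = -1  [h.off - 31]
9. n6.lab = false  [terminal]
10. n7.off = 8  [terminal]
11. n8.val = 20  [terminal]
12. n5.mk = "qr"  ["qr"]
13. n5.idx = 27  [e.val + 7]
14. n9.off = 5  [terminal]
15. n1.tag = true  [S.hot > -2]
16. n10.depth = 20  [20]
17. n10.idx = 17  [17]
18. n11.ok = -1  [C.depth * -1 + 19]
19. n11.acc = true  [C.idx > 16]
20. n12.off = 27  [terminal]
21. n13.off = -5  [terminal]
22. n14.lab = true  [terminal]
23. n11.hot = 10  [(if d.lab then h₁.off else D.ok) + 15]
24. n15.pre = 12  [C.idx - 5]
25. n15.hot = false  [D.hot == C.idx]
26. n15.val = -8  [-8]
27. n16.depth = true  [terminal]
28. n17.off = 10  [terminal]
29. n18.depth = true  [terminal]
30. n15.tag = false  [not g₀.depth]
31. n10.lim = "vk"  ["vk"]
32. n10.val = "py"  ["py"]
33. n19.pre = 16  [len(C.lim) + 14]
34. n19.hot = false  [not B₀.tag]
35. n19.val = -3  [len(C.val) - 5]
36. n20.depth = true  [terminal]
37. n19.tag = true  [B.pre > 15]
38. n0.idx = 15  [len(C.lim) + 13]
39. n0.off = -5  [-5]
40. n0.hot = 5  [len(C.lim) + 3]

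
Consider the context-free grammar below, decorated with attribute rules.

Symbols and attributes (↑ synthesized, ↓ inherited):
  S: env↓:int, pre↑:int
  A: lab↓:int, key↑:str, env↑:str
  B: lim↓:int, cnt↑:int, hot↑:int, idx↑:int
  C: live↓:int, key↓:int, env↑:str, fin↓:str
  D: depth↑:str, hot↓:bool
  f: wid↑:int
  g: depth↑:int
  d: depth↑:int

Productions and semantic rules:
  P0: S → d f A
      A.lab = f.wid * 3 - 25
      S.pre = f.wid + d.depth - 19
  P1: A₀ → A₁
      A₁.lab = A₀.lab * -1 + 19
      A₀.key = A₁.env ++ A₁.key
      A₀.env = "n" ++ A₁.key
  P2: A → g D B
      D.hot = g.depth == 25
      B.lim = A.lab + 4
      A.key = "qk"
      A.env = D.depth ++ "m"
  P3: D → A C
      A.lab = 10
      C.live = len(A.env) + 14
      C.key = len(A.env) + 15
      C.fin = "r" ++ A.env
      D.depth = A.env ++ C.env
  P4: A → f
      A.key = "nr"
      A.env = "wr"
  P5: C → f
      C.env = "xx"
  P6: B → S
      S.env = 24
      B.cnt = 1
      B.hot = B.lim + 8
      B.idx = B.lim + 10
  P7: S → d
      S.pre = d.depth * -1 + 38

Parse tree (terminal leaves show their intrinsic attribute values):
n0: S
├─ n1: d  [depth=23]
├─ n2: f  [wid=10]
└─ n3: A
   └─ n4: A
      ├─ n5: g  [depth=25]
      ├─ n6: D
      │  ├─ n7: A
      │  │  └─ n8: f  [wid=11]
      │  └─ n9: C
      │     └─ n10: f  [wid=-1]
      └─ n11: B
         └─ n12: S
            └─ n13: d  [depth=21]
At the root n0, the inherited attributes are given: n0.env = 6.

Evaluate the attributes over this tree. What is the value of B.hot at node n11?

26

1. n0.env = 6  [given at root]
2. n1.depth = 23  [terminal]
3. n2.wid = 10  [terminal]
4. n3.lab = 5  [f.wid * 3 - 25]
5. n4.lab = 14  [A₀.lab * -1 + 19]
6. n5.depth = 25  [terminal]
7. n6.hot = true  [g.depth == 25]
8. n7.lab = 10  [10]
9. n8.wid = 11  [terminal]
10. n7.key = "nr"  ["nr"]
11. n7.env = "wr"  ["wr"]
12. n9.live = 16  [len(A.env) + 14]
13. n9.key = 17  [len(A.env) + 15]
14. n9.fin = "rwr"  ["r" ++ A.env]
15. n10.wid = -1  [terminal]
16. n9.env = "xx"  ["xx"]
17. n6.depth = "wrxx"  [A.env ++ C.env]
18. n11.lim = 18  [A.lab + 4]
19. n12.env = 24  [24]
20. n13.depth = 21  [terminal]
21. n12.pre = 17  [d.depth * -1 + 38]
22. n11.cnt = 1  [1]
23. n11.hot = 26  [B.lim + 8]
24. n11.idx = 28  [B.lim + 10]
25. n4.key = "qk"  ["qk"]
26. n4.env = "wrxxm"  [D.depth ++ "m"]
27. n3.key = "wrxxmqk"  [A₁.env ++ A₁.key]
28. n3.env = "nqk"  ["n" ++ A₁.key]
29. n0.pre = 14  [f.wid + d.depth - 19]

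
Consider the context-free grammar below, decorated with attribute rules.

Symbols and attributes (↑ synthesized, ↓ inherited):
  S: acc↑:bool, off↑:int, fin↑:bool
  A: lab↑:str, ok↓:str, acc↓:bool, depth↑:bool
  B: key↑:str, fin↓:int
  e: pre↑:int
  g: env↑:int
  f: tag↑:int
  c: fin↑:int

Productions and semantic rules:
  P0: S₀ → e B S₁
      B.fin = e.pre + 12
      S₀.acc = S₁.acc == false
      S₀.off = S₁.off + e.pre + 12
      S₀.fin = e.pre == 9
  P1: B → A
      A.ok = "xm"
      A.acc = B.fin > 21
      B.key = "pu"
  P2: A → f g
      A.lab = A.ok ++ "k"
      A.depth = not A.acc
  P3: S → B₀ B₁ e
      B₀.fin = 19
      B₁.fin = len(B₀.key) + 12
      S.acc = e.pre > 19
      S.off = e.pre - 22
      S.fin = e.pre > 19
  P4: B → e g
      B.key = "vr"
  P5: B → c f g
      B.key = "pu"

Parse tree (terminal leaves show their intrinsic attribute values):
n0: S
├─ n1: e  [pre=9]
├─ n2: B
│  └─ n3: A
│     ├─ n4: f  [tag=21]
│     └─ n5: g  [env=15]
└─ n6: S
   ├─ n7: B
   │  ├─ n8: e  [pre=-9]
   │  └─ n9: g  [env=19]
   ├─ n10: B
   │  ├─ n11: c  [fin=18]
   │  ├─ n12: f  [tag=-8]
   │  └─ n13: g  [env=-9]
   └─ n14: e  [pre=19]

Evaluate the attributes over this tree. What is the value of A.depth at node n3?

true

1. n1.pre = 9  [terminal]
2. n2.fin = 21  [e.pre + 12]
3. n3.ok = "xm"  ["xm"]
4. n3.acc = false  [B.fin > 21]
5. n4.tag = 21  [terminal]
6. n5.env = 15  [terminal]
7. n3.lab = "xmk"  [A.ok ++ "k"]
8. n3.depth = true  [not A.acc]
9. n2.key = "pu"  ["pu"]
10. n7.fin = 19  [19]
11. n8.pre = -9  [terminal]
12. n9.env = 19  [terminal]
13. n7.key = "vr"  ["vr"]
14. n10.fin = 14  [len(B₀.key) + 12]
15. n11.fin = 18  [terminal]
16. n12.tag = -8  [terminal]
17. n13.env = -9  [terminal]
18. n10.key = "pu"  ["pu"]
19. n14.pre = 19  [terminal]
20. n6.acc = false  [e.pre > 19]
21. n6.off = -3  [e.pre - 22]
22. n6.fin = false  [e.pre > 19]
23. n0.acc = true  [S₁.acc == false]
24. n0.off = 18  [S₁.off + e.pre + 12]
25. n0.fin = true  [e.pre == 9]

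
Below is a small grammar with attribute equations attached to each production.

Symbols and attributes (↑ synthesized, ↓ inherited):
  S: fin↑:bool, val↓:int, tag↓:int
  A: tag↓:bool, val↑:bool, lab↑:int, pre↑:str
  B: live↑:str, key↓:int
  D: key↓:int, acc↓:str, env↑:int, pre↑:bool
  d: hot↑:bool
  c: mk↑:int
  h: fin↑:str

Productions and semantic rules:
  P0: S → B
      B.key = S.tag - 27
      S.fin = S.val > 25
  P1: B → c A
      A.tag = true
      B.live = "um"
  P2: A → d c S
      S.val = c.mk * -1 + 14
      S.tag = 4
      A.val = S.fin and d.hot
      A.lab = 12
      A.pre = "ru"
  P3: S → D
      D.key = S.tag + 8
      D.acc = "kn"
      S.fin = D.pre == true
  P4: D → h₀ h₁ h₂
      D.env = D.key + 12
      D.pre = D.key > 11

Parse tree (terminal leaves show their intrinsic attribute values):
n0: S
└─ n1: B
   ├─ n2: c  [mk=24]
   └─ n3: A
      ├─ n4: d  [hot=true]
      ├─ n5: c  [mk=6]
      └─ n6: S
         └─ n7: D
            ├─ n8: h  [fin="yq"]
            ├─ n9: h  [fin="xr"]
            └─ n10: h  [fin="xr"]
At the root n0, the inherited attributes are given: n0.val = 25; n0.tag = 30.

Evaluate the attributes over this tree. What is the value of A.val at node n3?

true

1. n0.val = 25  [given at root]
2. n0.tag = 30  [given at root]
3. n1.key = 3  [S.tag - 27]
4. n2.mk = 24  [terminal]
5. n3.tag = true  [true]
6. n4.hot = true  [terminal]
7. n5.mk = 6  [terminal]
8. n6.val = 8  [c.mk * -1 + 14]
9. n6.tag = 4  [4]
10. n7.key = 12  [S.tag + 8]
11. n7.acc = "kn"  ["kn"]
12. n8.fin = "yq"  [terminal]
13. n9.fin = "xr"  [terminal]
14. n10.fin = "xr"  [terminal]
15. n7.env = 24  [D.key + 12]
16. n7.pre = true  [D.key > 11]
17. n6.fin = true  [D.pre == true]
18. n3.val = true  [S.fin and d.hot]
19. n3.lab = 12  [12]
20. n3.pre = "ru"  ["ru"]
21. n1.live = "um"  ["um"]
22. n0.fin = false  [S.val > 25]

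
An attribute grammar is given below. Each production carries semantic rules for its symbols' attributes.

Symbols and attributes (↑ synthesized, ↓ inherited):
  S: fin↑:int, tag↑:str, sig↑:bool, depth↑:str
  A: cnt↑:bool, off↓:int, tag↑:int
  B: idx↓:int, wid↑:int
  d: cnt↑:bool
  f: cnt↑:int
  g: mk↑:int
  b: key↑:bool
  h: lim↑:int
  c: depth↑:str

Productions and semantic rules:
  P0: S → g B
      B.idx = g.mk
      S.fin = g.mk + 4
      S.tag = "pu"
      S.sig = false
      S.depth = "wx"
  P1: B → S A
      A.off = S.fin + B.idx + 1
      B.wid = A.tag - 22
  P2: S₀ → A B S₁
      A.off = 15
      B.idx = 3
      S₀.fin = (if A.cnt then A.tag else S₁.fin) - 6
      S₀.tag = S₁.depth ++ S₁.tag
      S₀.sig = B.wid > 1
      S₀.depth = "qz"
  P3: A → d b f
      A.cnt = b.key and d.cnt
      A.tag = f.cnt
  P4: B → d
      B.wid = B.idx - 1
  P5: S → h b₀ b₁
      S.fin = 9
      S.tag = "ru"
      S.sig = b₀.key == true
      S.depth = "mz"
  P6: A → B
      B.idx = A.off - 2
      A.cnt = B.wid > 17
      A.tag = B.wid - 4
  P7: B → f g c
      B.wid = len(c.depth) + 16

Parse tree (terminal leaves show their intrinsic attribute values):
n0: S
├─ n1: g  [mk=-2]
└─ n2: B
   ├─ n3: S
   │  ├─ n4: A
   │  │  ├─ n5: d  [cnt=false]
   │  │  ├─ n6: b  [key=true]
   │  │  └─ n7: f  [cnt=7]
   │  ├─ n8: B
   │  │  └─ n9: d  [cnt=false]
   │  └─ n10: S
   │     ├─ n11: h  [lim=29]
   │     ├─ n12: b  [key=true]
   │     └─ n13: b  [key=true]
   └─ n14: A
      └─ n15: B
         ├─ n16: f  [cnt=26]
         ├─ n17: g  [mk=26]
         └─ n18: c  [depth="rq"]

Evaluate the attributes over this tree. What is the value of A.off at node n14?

2

1. n1.mk = -2  [terminal]
2. n2.idx = -2  [g.mk]
3. n4.off = 15  [15]
4. n5.cnt = false  [terminal]
5. n6.key = true  [terminal]
6. n7.cnt = 7  [terminal]
7. n4.cnt = false  [b.key and d.cnt]
8. n4.tag = 7  [f.cnt]
9. n8.idx = 3  [3]
10. n9.cnt = false  [terminal]
11. n8.wid = 2  [B.idx - 1]
12. n11.lim = 29  [terminal]
13. n12.key = true  [terminal]
14. n13.key = true  [terminal]
15. n10.fin = 9  [9]
16. n10.tag = "ru"  ["ru"]
17. n10.sig = true  [b₀.key == true]
18. n10.depth = "mz"  ["mz"]
19. n3.fin = 3  [(if A.cnt then A.tag else S₁.fin) - 6]
20. n3.tag = "mzru"  [S₁.depth ++ S₁.tag]
21. n3.sig = true  [B.wid > 1]
22. n3.depth = "qz"  ["qz"]
23. n14.off = 2  [S.fin + B.idx + 1]
24. n15.idx = 0  [A.off - 2]
25. n16.cnt = 26  [terminal]
26. n17.mk = 26  [terminal]
27. n18.depth = "rq"  [terminal]
28. n15.wid = 18  [len(c.depth) + 16]
29. n14.cnt = true  [B.wid > 17]
30. n14.tag = 14  [B.wid - 4]
31. n2.wid = -8  [A.tag - 22]
32. n0.fin = 2  [g.mk + 4]
33. n0.tag = "pu"  ["pu"]
34. n0.sig = false  [false]
35. n0.depth = "wx"  ["wx"]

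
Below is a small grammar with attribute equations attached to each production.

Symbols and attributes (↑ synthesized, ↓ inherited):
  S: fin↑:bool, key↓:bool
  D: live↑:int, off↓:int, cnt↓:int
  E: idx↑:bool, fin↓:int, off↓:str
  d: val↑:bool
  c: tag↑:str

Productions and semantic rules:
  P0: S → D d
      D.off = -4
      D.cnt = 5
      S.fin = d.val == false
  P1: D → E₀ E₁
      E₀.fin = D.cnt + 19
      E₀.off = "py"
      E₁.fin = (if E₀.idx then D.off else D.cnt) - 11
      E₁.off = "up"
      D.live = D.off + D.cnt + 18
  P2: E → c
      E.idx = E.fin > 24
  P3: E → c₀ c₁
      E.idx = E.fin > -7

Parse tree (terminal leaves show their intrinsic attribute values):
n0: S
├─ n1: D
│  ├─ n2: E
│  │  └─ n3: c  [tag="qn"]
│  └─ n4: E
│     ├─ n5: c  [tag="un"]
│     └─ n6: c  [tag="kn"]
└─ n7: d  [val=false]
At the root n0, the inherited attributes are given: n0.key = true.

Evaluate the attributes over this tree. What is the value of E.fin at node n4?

-6

1. n0.key = true  [given at root]
2. n1.off = -4  [-4]
3. n1.cnt = 5  [5]
4. n2.fin = 24  [D.cnt + 19]
5. n2.off = "py"  ["py"]
6. n3.tag = "qn"  [terminal]
7. n2.idx = false  [E.fin > 24]
8. n4.fin = -6  [(if E₀.idx then D.off else D.cnt) - 11]
9. n4.off = "up"  ["up"]
10. n5.tag = "un"  [terminal]
11. n6.tag = "kn"  [terminal]
12. n4.idx = true  [E.fin > -7]
13. n1.live = 19  [D.off + D.cnt + 18]
14. n7.val = false  [terminal]
15. n0.fin = true  [d.val == false]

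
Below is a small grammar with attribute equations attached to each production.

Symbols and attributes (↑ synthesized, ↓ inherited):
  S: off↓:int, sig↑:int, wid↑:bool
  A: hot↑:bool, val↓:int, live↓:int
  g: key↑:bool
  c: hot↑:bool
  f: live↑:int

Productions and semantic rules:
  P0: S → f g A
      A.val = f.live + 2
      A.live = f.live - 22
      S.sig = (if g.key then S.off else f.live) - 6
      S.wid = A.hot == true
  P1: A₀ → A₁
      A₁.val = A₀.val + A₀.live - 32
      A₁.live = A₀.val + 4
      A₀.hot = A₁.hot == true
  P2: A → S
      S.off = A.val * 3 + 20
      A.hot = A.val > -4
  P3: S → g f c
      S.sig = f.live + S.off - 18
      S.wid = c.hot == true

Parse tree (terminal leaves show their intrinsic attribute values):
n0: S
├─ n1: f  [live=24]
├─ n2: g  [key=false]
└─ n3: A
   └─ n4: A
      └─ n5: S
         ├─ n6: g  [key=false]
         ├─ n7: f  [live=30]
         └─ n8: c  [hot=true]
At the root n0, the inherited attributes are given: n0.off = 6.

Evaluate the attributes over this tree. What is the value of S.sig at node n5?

1. n0.off = 6  [given at root]
2. n1.live = 24  [terminal]
3. n2.key = false  [terminal]
4. n3.val = 26  [f.live + 2]
5. n3.live = 2  [f.live - 22]
6. n4.val = -4  [A₀.val + A₀.live - 32]
7. n4.live = 30  [A₀.val + 4]
8. n5.off = 8  [A.val * 3 + 20]
9. n6.key = false  [terminal]
10. n7.live = 30  [terminal]
11. n8.hot = true  [terminal]
12. n5.sig = 20  [f.live + S.off - 18]
13. n5.wid = true  [c.hot == true]
14. n4.hot = false  [A.val > -4]
15. n3.hot = false  [A₁.hot == true]
16. n0.sig = 18  [(if g.key then S.off else f.live) - 6]
17. n0.wid = false  [A.hot == true]

20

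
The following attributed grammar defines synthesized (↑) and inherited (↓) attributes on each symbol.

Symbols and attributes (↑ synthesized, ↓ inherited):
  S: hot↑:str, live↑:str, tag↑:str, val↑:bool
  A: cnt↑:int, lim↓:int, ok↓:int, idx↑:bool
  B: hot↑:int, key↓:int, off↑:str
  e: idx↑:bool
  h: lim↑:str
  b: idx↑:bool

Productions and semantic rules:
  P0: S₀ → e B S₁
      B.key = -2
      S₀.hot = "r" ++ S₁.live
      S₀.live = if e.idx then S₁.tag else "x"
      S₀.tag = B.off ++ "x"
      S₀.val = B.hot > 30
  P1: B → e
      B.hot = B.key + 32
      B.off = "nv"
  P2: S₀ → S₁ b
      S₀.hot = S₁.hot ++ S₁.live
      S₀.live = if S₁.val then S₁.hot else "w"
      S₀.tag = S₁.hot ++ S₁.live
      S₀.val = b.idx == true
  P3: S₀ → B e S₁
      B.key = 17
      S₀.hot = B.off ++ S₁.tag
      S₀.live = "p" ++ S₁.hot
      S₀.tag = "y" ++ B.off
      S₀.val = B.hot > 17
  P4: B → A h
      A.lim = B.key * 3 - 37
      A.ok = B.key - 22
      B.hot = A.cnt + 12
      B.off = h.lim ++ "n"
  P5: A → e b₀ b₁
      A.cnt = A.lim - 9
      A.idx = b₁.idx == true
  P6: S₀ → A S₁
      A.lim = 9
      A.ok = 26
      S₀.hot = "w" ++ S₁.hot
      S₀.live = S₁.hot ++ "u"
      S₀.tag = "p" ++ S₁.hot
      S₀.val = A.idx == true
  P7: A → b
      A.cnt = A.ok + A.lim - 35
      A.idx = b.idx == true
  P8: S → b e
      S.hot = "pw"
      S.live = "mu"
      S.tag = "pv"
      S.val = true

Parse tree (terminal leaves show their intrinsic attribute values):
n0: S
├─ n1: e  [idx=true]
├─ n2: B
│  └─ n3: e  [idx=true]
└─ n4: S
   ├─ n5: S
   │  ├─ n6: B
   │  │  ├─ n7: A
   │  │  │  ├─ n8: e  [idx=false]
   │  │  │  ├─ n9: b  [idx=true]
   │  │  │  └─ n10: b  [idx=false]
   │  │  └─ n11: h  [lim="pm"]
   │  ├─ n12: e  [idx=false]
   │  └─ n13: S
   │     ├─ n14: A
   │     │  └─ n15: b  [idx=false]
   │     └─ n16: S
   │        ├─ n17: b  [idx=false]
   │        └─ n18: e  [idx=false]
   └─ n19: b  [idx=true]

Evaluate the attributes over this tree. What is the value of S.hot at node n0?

1. n1.idx = true  [terminal]
2. n2.key = -2  [-2]
3. n3.idx = true  [terminal]
4. n2.hot = 30  [B.key + 32]
5. n2.off = "nv"  ["nv"]
6. n6.key = 17  [17]
7. n7.lim = 14  [B.key * 3 - 37]
8. n7.ok = -5  [B.key - 22]
9. n8.idx = false  [terminal]
10. n9.idx = true  [terminal]
11. n10.idx = false  [terminal]
12. n7.cnt = 5  [A.lim - 9]
13. n7.idx = false  [b₁.idx == true]
14. n11.lim = "pm"  [terminal]
15. n6.hot = 17  [A.cnt + 12]
16. n6.off = "pmn"  [h.lim ++ "n"]
17. n12.idx = false  [terminal]
18. n14.lim = 9  [9]
19. n14.ok = 26  [26]
20. n15.idx = false  [terminal]
21. n14.cnt = 0  [A.ok + A.lim - 35]
22. n14.idx = false  [b.idx == true]
23. n17.idx = false  [terminal]
24. n18.idx = false  [terminal]
25. n16.hot = "pw"  ["pw"]
26. n16.live = "mu"  ["mu"]
27. n16.tag = "pv"  ["pv"]
28. n16.val = true  [true]
29. n13.hot = "wpw"  ["w" ++ S₁.hot]
30. n13.live = "pwu"  [S₁.hot ++ "u"]
31. n13.tag = "ppw"  ["p" ++ S₁.hot]
32. n13.val = false  [A.idx == true]
33. n5.hot = "pmnppw"  [B.off ++ S₁.tag]
34. n5.live = "pwpw"  ["p" ++ S₁.hot]
35. n5.tag = "ypmn"  ["y" ++ B.off]
36. n5.val = false  [B.hot > 17]
37. n19.idx = true  [terminal]
38. n4.hot = "pmnppwpwpw"  [S₁.hot ++ S₁.live]
39. n4.live = "w"  [if S₁.val then S₁.hot else "w"]
40. n4.tag = "pmnppwpwpw"  [S₁.hot ++ S₁.live]
41. n4.val = true  [b.idx == true]
42. n0.hot = "rw"  ["r" ++ S₁.live]
43. n0.live = "pmnppwpwpw"  [if e.idx then S₁.tag else "x"]
44. n0.tag = "nvx"  [B.off ++ "x"]
45. n0.val = false  [B.hot > 30]

"rw"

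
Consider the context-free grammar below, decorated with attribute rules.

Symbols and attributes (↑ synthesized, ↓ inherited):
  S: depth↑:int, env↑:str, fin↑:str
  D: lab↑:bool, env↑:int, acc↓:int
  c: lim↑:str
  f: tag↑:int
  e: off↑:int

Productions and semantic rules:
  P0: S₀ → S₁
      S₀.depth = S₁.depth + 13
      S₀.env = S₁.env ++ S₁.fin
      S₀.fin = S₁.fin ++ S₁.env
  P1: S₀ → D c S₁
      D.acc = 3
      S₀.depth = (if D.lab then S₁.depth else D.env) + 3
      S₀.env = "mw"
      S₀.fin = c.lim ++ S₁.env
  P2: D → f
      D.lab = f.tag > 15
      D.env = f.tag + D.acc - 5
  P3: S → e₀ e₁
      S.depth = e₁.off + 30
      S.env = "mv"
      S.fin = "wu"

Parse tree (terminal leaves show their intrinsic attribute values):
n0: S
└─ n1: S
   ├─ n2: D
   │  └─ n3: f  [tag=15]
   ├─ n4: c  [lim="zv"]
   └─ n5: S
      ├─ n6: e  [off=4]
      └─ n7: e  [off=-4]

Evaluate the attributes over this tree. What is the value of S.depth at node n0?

1. n2.acc = 3  [3]
2. n3.tag = 15  [terminal]
3. n2.lab = false  [f.tag > 15]
4. n2.env = 13  [f.tag + D.acc - 5]
5. n4.lim = "zv"  [terminal]
6. n6.off = 4  [terminal]
7. n7.off = -4  [terminal]
8. n5.depth = 26  [e₁.off + 30]
9. n5.env = "mv"  ["mv"]
10. n5.fin = "wu"  ["wu"]
11. n1.depth = 16  [(if D.lab then S₁.depth else D.env) + 3]
12. n1.env = "mw"  ["mw"]
13. n1.fin = "zvmv"  [c.lim ++ S₁.env]
14. n0.depth = 29  [S₁.depth + 13]
15. n0.env = "mwzvmv"  [S₁.env ++ S₁.fin]
16. n0.fin = "zvmvmw"  [S₁.fin ++ S₁.env]

29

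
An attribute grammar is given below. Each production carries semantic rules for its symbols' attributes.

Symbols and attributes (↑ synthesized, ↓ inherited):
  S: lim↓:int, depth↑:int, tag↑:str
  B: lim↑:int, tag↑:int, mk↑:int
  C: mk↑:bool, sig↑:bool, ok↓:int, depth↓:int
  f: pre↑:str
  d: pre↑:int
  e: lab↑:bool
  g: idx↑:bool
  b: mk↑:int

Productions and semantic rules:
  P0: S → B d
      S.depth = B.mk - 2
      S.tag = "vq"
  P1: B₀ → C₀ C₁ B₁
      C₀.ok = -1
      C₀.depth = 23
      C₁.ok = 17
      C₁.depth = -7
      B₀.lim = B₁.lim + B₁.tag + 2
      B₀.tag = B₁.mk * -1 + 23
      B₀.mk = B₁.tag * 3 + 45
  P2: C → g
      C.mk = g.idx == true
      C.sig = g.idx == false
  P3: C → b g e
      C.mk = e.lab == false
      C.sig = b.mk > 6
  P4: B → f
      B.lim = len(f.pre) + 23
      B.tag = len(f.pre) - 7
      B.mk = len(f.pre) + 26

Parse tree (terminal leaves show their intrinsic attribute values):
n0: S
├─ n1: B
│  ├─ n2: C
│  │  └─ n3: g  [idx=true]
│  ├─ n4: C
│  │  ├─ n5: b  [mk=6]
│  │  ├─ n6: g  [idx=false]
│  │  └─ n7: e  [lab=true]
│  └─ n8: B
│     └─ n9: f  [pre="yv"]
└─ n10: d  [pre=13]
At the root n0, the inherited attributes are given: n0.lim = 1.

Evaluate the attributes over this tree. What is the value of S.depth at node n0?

28

1. n0.lim = 1  [given at root]
2. n2.ok = -1  [-1]
3. n2.depth = 23  [23]
4. n3.idx = true  [terminal]
5. n2.mk = true  [g.idx == true]
6. n2.sig = false  [g.idx == false]
7. n4.ok = 17  [17]
8. n4.depth = -7  [-7]
9. n5.mk = 6  [terminal]
10. n6.idx = false  [terminal]
11. n7.lab = true  [terminal]
12. n4.mk = false  [e.lab == false]
13. n4.sig = false  [b.mk > 6]
14. n9.pre = "yv"  [terminal]
15. n8.lim = 25  [len(f.pre) + 23]
16. n8.tag = -5  [len(f.pre) - 7]
17. n8.mk = 28  [len(f.pre) + 26]
18. n1.lim = 22  [B₁.lim + B₁.tag + 2]
19. n1.tag = -5  [B₁.mk * -1 + 23]
20. n1.mk = 30  [B₁.tag * 3 + 45]
21. n10.pre = 13  [terminal]
22. n0.depth = 28  [B.mk - 2]
23. n0.tag = "vq"  ["vq"]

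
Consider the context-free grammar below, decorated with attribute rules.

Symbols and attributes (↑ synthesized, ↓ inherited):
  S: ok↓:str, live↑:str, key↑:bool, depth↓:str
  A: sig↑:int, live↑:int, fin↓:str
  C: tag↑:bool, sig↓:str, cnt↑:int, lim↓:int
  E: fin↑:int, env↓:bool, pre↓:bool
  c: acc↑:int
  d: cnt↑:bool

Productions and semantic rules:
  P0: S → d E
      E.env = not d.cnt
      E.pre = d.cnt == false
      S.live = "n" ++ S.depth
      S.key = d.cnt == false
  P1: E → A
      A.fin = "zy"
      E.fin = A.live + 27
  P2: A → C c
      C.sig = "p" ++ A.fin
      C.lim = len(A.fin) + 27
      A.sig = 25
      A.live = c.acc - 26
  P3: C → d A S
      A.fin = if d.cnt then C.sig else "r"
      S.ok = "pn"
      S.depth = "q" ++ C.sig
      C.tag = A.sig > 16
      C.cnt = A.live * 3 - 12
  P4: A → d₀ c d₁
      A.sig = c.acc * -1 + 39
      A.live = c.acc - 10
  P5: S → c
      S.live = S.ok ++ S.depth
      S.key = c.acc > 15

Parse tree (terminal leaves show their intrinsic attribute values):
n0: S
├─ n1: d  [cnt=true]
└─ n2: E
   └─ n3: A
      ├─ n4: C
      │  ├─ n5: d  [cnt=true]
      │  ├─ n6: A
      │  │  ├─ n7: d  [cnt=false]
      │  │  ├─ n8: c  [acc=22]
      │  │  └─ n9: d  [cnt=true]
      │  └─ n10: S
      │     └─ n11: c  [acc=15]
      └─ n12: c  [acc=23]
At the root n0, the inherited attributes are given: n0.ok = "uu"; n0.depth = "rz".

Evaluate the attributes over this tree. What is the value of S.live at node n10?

1. n0.ok = "uu"  [given at root]
2. n0.depth = "rz"  [given at root]
3. n1.cnt = true  [terminal]
4. n2.env = false  [not d.cnt]
5. n2.pre = false  [d.cnt == false]
6. n3.fin = "zy"  ["zy"]
7. n4.sig = "pzy"  ["p" ++ A.fin]
8. n4.lim = 29  [len(A.fin) + 27]
9. n5.cnt = true  [terminal]
10. n6.fin = "pzy"  [if d.cnt then C.sig else "r"]
11. n7.cnt = false  [terminal]
12. n8.acc = 22  [terminal]
13. n9.cnt = true  [terminal]
14. n6.sig = 17  [c.acc * -1 + 39]
15. n6.live = 12  [c.acc - 10]
16. n10.ok = "pn"  ["pn"]
17. n10.depth = "qpzy"  ["q" ++ C.sig]
18. n11.acc = 15  [terminal]
19. n10.live = "pnqpzy"  [S.ok ++ S.depth]
20. n10.key = false  [c.acc > 15]
21. n4.tag = true  [A.sig > 16]
22. n4.cnt = 24  [A.live * 3 - 12]
23. n12.acc = 23  [terminal]
24. n3.sig = 25  [25]
25. n3.live = -3  [c.acc - 26]
26. n2.fin = 24  [A.live + 27]
27. n0.live = "nrz"  ["n" ++ S.depth]
28. n0.key = false  [d.cnt == false]

"pnqpzy"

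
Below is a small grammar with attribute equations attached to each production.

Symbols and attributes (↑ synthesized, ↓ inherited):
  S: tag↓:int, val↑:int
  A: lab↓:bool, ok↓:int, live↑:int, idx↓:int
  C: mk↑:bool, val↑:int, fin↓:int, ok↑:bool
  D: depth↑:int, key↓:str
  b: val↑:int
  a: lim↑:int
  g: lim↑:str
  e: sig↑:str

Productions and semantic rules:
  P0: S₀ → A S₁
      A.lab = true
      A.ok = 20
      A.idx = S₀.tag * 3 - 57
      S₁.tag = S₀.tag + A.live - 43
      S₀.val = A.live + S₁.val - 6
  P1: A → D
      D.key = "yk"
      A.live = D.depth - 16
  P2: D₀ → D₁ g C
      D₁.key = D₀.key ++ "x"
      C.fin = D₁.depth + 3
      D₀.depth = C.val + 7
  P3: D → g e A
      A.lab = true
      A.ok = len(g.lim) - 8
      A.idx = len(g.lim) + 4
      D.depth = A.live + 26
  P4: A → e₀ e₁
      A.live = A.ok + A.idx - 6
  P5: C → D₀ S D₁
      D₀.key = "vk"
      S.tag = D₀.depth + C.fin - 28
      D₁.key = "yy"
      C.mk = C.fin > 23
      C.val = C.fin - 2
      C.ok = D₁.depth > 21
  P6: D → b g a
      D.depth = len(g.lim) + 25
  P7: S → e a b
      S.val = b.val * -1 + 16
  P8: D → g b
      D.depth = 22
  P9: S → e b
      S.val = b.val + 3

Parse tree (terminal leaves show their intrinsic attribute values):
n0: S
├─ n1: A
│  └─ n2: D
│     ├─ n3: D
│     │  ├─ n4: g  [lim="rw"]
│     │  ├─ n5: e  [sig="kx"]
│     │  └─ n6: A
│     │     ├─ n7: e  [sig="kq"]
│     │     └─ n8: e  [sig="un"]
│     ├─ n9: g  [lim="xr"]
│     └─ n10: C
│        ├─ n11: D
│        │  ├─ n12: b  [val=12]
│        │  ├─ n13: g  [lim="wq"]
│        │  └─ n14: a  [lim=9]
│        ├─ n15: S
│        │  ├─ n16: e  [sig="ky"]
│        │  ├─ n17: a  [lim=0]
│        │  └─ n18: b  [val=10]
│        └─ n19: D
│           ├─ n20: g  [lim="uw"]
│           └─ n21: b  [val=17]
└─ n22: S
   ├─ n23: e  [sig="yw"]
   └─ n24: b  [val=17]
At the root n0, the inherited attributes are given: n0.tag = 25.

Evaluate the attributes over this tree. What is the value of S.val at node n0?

26

1. n0.tag = 25  [given at root]
2. n1.lab = true  [true]
3. n1.ok = 20  [20]
4. n1.idx = 18  [S₀.tag * 3 - 57]
5. n2.key = "yk"  ["yk"]
6. n3.key = "ykx"  [D₀.key ++ "x"]
7. n4.lim = "rw"  [terminal]
8. n5.sig = "kx"  [terminal]
9. n6.lab = true  [true]
10. n6.ok = -6  [len(g.lim) - 8]
11. n6.idx = 6  [len(g.lim) + 4]
12. n7.sig = "kq"  [terminal]
13. n8.sig = "un"  [terminal]
14. n6.live = -6  [A.ok + A.idx - 6]
15. n3.depth = 20  [A.live + 26]
16. n9.lim = "xr"  [terminal]
17. n10.fin = 23  [D₁.depth + 3]
18. n11.key = "vk"  ["vk"]
19. n12.val = 12  [terminal]
20. n13.lim = "wq"  [terminal]
21. n14.lim = 9  [terminal]
22. n11.depth = 27  [len(g.lim) + 25]
23. n15.tag = 22  [D₀.depth + C.fin - 28]
24. n16.sig = "ky"  [terminal]
25. n17.lim = 0  [terminal]
26. n18.val = 10  [terminal]
27. n15.val = 6  [b.val * -1 + 16]
28. n19.key = "yy"  ["yy"]
29. n20.lim = "uw"  [terminal]
30. n21.val = 17  [terminal]
31. n19.depth = 22  [22]
32. n10.mk = false  [C.fin > 23]
33. n10.val = 21  [C.fin - 2]
34. n10.ok = true  [D₁.depth > 21]
35. n2.depth = 28  [C.val + 7]
36. n1.live = 12  [D.depth - 16]
37. n22.tag = -6  [S₀.tag + A.live - 43]
38. n23.sig = "yw"  [terminal]
39. n24.val = 17  [terminal]
40. n22.val = 20  [b.val + 3]
41. n0.val = 26  [A.live + S₁.val - 6]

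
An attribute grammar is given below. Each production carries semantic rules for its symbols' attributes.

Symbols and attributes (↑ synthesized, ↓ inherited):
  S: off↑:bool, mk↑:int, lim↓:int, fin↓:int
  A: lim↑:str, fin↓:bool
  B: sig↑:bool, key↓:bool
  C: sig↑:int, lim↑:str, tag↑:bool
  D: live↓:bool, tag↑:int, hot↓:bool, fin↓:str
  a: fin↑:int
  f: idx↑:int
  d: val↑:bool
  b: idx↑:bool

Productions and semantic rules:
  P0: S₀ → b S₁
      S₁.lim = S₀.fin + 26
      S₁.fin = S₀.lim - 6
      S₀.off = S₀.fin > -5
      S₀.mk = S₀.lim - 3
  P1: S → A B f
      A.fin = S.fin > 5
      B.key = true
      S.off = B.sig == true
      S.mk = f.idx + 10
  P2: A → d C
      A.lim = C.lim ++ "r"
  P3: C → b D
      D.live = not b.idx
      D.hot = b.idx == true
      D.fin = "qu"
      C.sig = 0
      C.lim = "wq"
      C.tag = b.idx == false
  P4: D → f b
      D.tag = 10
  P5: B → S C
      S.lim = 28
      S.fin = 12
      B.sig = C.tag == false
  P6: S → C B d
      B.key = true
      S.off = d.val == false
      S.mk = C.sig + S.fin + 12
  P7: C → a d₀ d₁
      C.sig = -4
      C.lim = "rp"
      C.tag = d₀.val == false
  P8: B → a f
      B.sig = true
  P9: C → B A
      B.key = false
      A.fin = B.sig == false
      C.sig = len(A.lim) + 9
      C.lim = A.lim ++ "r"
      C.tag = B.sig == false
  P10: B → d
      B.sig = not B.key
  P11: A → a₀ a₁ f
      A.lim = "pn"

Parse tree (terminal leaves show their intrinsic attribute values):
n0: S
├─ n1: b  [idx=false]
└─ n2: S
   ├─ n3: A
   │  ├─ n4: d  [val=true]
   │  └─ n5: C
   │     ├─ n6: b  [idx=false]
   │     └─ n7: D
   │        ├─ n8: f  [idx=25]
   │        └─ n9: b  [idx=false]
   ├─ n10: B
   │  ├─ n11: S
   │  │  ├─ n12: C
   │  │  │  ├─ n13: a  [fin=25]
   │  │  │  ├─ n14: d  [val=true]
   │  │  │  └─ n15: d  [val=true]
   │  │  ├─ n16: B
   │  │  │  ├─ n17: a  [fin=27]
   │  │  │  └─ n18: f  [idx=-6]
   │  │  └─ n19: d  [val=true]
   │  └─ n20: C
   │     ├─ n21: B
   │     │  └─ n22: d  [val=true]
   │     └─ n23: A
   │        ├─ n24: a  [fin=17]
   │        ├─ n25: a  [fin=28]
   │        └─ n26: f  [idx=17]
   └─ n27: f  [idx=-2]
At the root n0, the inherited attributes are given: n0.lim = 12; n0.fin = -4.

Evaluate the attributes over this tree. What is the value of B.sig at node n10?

true

1. n0.lim = 12  [given at root]
2. n0.fin = -4  [given at root]
3. n1.idx = false  [terminal]
4. n2.lim = 22  [S₀.fin + 26]
5. n2.fin = 6  [S₀.lim - 6]
6. n3.fin = true  [S.fin > 5]
7. n4.val = true  [terminal]
8. n6.idx = false  [terminal]
9. n7.live = true  [not b.idx]
10. n7.hot = false  [b.idx == true]
11. n7.fin = "qu"  ["qu"]
12. n8.idx = 25  [terminal]
13. n9.idx = false  [terminal]
14. n7.tag = 10  [10]
15. n5.sig = 0  [0]
16. n5.lim = "wq"  ["wq"]
17. n5.tag = true  [b.idx == false]
18. n3.lim = "wqr"  [C.lim ++ "r"]
19. n10.key = true  [true]
20. n11.lim = 28  [28]
21. n11.fin = 12  [12]
22. n13.fin = 25  [terminal]
23. n14.val = true  [terminal]
24. n15.val = true  [terminal]
25. n12.sig = -4  [-4]
26. n12.lim = "rp"  ["rp"]
27. n12.tag = false  [d₀.val == false]
28. n16.key = true  [true]
29. n17.fin = 27  [terminal]
30. n18.idx = -6  [terminal]
31. n16.sig = true  [true]
32. n19.val = true  [terminal]
33. n11.off = false  [d.val == false]
34. n11.mk = 20  [C.sig + S.fin + 12]
35. n21.key = false  [false]
36. n22.val = true  [terminal]
37. n21.sig = true  [not B.key]
38. n23.fin = false  [B.sig == false]
39. n24.fin = 17  [terminal]
40. n25.fin = 28  [terminal]
41. n26.idx = 17  [terminal]
42. n23.lim = "pn"  ["pn"]
43. n20.sig = 11  [len(A.lim) + 9]
44. n20.lim = "pnr"  [A.lim ++ "r"]
45. n20.tag = false  [B.sig == false]
46. n10.sig = true  [C.tag == false]
47. n27.idx = -2  [terminal]
48. n2.off = true  [B.sig == true]
49. n2.mk = 8  [f.idx + 10]
50. n0.off = true  [S₀.fin > -5]
51. n0.mk = 9  [S₀.lim - 3]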